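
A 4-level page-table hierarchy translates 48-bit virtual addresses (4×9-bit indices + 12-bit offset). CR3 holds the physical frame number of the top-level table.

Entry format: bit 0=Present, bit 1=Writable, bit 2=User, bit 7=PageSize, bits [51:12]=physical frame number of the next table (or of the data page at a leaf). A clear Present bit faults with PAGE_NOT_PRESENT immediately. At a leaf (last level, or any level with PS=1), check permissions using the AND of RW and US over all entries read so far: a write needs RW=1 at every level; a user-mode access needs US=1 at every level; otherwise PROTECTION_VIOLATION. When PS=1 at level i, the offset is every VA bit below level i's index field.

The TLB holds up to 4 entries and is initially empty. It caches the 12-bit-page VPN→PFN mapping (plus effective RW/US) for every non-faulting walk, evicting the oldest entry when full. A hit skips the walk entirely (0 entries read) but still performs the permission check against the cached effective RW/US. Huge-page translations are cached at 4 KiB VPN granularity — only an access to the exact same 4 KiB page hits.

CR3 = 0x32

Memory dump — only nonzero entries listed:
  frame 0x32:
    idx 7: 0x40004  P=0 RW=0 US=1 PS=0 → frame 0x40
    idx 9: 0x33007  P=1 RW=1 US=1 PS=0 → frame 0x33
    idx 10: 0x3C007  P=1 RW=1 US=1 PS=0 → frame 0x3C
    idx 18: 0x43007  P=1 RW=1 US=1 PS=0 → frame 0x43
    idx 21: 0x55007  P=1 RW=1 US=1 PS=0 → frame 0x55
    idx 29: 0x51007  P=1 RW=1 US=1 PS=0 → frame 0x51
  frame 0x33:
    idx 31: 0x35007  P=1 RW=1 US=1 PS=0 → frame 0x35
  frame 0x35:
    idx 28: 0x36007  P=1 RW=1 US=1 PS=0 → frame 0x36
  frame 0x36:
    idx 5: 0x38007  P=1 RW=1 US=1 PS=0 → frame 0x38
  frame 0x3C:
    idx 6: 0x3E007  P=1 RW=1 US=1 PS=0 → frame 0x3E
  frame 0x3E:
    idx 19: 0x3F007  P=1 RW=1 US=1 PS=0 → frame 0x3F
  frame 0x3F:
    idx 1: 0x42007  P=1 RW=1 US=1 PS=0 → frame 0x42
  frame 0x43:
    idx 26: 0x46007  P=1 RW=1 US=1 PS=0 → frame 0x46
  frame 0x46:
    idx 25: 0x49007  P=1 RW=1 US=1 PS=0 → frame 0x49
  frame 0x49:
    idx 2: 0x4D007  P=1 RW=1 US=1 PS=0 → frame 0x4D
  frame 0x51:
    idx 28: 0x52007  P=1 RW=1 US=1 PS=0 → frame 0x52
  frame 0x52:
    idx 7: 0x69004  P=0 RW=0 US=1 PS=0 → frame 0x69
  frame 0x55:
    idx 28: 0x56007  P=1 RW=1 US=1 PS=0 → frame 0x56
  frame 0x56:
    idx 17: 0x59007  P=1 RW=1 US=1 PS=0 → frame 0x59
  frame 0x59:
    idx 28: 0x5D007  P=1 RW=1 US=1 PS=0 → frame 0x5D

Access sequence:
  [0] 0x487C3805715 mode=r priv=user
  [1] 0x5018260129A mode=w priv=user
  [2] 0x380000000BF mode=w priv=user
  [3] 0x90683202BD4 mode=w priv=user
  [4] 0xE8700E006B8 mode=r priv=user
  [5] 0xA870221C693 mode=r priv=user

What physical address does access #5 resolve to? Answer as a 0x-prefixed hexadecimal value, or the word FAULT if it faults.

Trace:
#0 VA=0x487C3805715 (r,user):
  lvl0: tbl 0x32, slot 9 ⇒ 0x33007 (P1/RW1/US1/PS0)
  lvl1: tbl 0x33, slot 31 ⇒ 0x35007 (P1/RW1/US1/PS0)
  lvl2: tbl 0x35, slot 28 ⇒ 0x36007 (P1/RW1/US1/PS0)
  lvl3: tbl 0x36, slot 5 ⇒ 0x38007 (P1/RW1/US1/PS0)
  ✓ 0x38715  — 4 lookups
#1 VA=0x5018260129A (w,user):
  lvl0: tbl 0x32, slot 10 ⇒ 0x3C007 (P1/RW1/US1/PS0)
  lvl1: tbl 0x3C, slot 6 ⇒ 0x3E007 (P1/RW1/US1/PS0)
  lvl2: tbl 0x3E, slot 19 ⇒ 0x3F007 (P1/RW1/US1/PS0)
  lvl3: tbl 0x3F, slot 1 ⇒ 0x42007 (P1/RW1/US1/PS0)
  ✓ 0x4229A  — 4 lookups
#2 VA=0x380000000BF (w,user):
  lvl0: tbl 0x32, slot 7 ⇒ 0x40004 (P0/RW0/US1/PS0)
  ⇒ fault: PAGE_NOT_PRESENT  — 1 lookups
#3 VA=0x90683202BD4 (w,user):
  lvl0: tbl 0x32, slot 18 ⇒ 0x43007 (P1/RW1/US1/PS0)
  lvl1: tbl 0x43, slot 26 ⇒ 0x46007 (P1/RW1/US1/PS0)
  lvl2: tbl 0x46, slot 25 ⇒ 0x49007 (P1/RW1/US1/PS0)
  lvl3: tbl 0x49, slot 2 ⇒ 0x4D007 (P1/RW1/US1/PS0)
  ✓ 0x4DBD4  — 4 lookups
#4 VA=0xE8700E006B8 (r,user):
  lvl0: tbl 0x32, slot 29 ⇒ 0x51007 (P1/RW1/US1/PS0)
  lvl1: tbl 0x51, slot 28 ⇒ 0x52007 (P1/RW1/US1/PS0)
  lvl2: tbl 0x52, slot 7 ⇒ 0x69004 (P0/RW0/US1/PS0)
  ⇒ fault: PAGE_NOT_PRESENT  — 3 lookups
#5 VA=0xA870221C693 (r,user):
  lvl0: tbl 0x32, slot 21 ⇒ 0x55007 (P1/RW1/US1/PS0)
  lvl1: tbl 0x55, slot 28 ⇒ 0x56007 (P1/RW1/US1/PS0)
  lvl2: tbl 0x56, slot 17 ⇒ 0x59007 (P1/RW1/US1/PS0)
  lvl3: tbl 0x59, slot 28 ⇒ 0x5D007 (P1/RW1/US1/PS0)
  ✓ 0x5D693  — 4 lookups

Access #5 PA: 0x5D693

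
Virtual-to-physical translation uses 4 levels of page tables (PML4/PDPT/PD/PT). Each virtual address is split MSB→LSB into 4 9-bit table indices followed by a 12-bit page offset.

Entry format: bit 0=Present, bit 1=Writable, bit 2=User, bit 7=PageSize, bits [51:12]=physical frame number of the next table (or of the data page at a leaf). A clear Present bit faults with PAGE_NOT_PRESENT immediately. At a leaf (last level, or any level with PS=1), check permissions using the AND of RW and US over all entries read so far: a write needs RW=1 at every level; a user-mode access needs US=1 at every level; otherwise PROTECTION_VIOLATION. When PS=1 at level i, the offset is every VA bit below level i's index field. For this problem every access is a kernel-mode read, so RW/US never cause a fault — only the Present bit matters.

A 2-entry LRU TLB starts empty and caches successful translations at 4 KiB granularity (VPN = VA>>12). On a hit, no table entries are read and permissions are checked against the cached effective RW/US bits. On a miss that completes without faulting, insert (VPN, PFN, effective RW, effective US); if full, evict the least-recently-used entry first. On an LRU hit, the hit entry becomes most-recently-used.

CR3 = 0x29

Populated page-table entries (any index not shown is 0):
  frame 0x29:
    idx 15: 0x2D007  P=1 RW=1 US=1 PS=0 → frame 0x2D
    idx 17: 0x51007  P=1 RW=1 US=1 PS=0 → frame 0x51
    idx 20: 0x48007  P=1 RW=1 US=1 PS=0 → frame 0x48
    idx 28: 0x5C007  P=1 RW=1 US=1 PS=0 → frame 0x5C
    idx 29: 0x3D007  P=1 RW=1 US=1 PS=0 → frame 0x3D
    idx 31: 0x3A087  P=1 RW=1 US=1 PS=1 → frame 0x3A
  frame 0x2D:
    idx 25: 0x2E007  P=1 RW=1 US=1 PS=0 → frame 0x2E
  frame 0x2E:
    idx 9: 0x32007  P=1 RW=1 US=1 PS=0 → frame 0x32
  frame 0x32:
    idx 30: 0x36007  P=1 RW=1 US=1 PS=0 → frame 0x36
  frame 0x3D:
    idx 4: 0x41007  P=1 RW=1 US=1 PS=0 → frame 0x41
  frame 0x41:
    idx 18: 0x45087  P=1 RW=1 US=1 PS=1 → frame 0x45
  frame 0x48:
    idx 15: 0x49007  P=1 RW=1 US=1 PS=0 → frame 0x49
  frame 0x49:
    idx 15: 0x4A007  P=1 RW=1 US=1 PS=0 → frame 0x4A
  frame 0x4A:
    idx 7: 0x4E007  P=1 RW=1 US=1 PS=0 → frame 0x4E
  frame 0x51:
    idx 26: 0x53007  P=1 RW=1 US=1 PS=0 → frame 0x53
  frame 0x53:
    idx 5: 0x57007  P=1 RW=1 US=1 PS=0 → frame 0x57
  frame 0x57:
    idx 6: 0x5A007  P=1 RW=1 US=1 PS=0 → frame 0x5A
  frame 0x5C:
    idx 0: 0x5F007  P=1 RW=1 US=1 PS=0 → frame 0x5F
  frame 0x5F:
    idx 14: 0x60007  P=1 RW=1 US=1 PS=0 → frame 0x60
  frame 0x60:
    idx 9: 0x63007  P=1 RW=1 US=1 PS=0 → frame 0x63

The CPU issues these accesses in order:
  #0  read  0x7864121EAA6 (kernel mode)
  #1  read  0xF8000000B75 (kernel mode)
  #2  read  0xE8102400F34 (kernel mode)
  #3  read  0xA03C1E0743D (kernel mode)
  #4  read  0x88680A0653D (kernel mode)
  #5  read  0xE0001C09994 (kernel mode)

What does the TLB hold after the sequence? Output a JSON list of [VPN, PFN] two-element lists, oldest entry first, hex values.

Trace:
#0 VA=0x7864121EAA6 (r,kernel):
  L0: frame=0x29 idx=15 entry=0x2D007 [P=1 RW=1 US=1 PS=0]
  L1: frame=0x2D idx=25 entry=0x2E007 [P=1 RW=1 US=1 PS=0]
  L2: frame=0x2E idx=9 entry=0x32007 [P=1 RW=1 US=1 PS=0]
  L3: frame=0x32 idx=30 entry=0x36007 [P=1 RW=1 US=1 PS=0]
  → PA=0x36AA6  (4 entries read)
#1 VA=0xF8000000B75 (r,kernel):
  L0: frame=0x29 idx=31 entry=0x3A087 [P=1 RW=1 US=1 PS=1]
  → PA=0x3AB75 (huge @L0)  (1 entries read)
#2 VA=0xE8102400F34 (r,kernel):
  L0: frame=0x29 idx=29 entry=0x3D007 [P=1 RW=1 US=1 PS=0]
  L1: frame=0x3D idx=4 entry=0x41007 [P=1 RW=1 US=1 PS=0]
  L2: frame=0x41 idx=18 entry=0x45087 [P=1 RW=1 US=1 PS=1]
  → PA=0x45F34 (huge @L2)  (3 entries read)
#3 VA=0xA03C1E0743D (r,kernel):
  L0: frame=0x29 idx=20 entry=0x48007 [P=1 RW=1 US=1 PS=0]
  L1: frame=0x48 idx=15 entry=0x49007 [P=1 RW=1 US=1 PS=0]
  L2: frame=0x49 idx=15 entry=0x4A007 [P=1 RW=1 US=1 PS=0]
  L3: frame=0x4A idx=7 entry=0x4E007 [P=1 RW=1 US=1 PS=0]
  → PA=0x4E43D  (4 entries read)
#4 VA=0x88680A0653D (r,kernel):
  L0: frame=0x29 idx=17 entry=0x51007 [P=1 RW=1 US=1 PS=0]
  L1: frame=0x51 idx=26 entry=0x53007 [P=1 RW=1 US=1 PS=0]
  L2: frame=0x53 idx=5 entry=0x57007 [P=1 RW=1 US=1 PS=0]
  L3: frame=0x57 idx=6 entry=0x5A007 [P=1 RW=1 US=1 PS=0]
  → PA=0x5A53D  (4 entries read)
#5 VA=0xE0001C09994 (r,kernel):
  L0: frame=0x29 idx=28 entry=0x5C007 [P=1 RW=1 US=1 PS=0]
  L1: frame=0x5C idx=0 entry=0x5F007 [P=1 RW=1 US=1 PS=0]
  L2: frame=0x5F idx=14 entry=0x60007 [P=1 RW=1 US=1 PS=0]
  L3: frame=0x60 idx=9 entry=0x63007 [P=1 RW=1 US=1 PS=0]
  → PA=0x63994  (4 entries read)

TLB: [["0x88680A06", "0x5A"], ["0xE0001C09", "0x63"]]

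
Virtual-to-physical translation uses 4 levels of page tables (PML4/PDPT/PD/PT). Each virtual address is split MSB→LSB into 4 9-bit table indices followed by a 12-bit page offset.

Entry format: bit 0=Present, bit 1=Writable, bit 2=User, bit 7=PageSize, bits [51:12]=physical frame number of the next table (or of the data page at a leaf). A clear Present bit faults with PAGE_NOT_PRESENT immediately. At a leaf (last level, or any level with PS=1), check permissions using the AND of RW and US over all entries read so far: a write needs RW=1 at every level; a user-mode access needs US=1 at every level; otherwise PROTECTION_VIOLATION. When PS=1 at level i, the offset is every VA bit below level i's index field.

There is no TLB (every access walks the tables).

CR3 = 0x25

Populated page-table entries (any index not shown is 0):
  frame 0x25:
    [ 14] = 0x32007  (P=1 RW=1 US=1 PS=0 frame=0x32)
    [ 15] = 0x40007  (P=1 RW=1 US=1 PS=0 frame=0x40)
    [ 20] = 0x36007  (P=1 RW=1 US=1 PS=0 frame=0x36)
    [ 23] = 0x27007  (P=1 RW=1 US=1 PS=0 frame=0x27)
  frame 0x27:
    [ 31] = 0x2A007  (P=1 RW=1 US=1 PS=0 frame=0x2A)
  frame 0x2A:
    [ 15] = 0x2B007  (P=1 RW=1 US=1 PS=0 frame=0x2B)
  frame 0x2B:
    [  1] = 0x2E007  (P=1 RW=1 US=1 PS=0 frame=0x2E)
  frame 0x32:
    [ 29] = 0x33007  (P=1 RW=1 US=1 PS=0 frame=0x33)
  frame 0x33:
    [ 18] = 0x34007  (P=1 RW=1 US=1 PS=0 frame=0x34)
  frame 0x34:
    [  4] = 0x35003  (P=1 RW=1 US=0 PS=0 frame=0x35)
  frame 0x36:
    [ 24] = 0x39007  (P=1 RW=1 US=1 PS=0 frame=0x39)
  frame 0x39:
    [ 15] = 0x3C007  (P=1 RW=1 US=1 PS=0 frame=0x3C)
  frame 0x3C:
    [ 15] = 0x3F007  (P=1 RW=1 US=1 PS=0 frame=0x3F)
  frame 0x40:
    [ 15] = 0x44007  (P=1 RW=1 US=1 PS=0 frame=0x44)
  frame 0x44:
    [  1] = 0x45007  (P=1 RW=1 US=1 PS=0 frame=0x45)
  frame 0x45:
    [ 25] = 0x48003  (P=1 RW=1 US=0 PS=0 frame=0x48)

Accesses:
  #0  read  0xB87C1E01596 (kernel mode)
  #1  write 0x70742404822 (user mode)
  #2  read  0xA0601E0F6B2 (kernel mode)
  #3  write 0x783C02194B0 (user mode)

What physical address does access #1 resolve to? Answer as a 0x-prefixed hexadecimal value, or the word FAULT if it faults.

Per-access translation:
#0 VA=0xB87C1E01596 (r,kernel):
  lvl0: tbl 0x25, slot 23 ⇒ 0x27007 (P1/RW1/US1/PS0)
  lvl1: tbl 0x27, slot 31 ⇒ 0x2A007 (P1/RW1/US1/PS0)
  lvl2: tbl 0x2A, slot 15 ⇒ 0x2B007 (P1/RW1/US1/PS0)
  lvl3: tbl 0x2B, slot 1 ⇒ 0x2E007 (P1/RW1/US1/PS0)
  ✓ 0x2E596  — 4 lookups
#1 VA=0x70742404822 (w,user):
  lvl0: tbl 0x25, slot 14 ⇒ 0x32007 (P1/RW1/US1/PS0)
  lvl1: tbl 0x32, slot 29 ⇒ 0x33007 (P1/RW1/US1/PS0)
  lvl2: tbl 0x33, slot 18 ⇒ 0x34007 (P1/RW1/US1/PS0)
  lvl3: tbl 0x34, slot 4 ⇒ 0x35003 (P1/RW1/US0/PS0)
  → PROTECTION_VIOLATION  (4 entries read)
#2 VA=0xA0601E0F6B2 (r,kernel):
  lvl0: tbl 0x25, slot 20 ⇒ 0x36007 (P1/RW1/US1/PS0)
  lvl1: tbl 0x36, slot 24 ⇒ 0x39007 (P1/RW1/US1/PS0)
  lvl2: tbl 0x39, slot 15 ⇒ 0x3C007 (P1/RW1/US1/PS0)
  lvl3: tbl 0x3C, slot 15 ⇒ 0x3F007 (P1/RW1/US1/PS0)
  ✓ 0x3F6B2  — 4 lookups
#3 VA=0x783C02194B0 (w,user):
  lvl0: tbl 0x25, slot 15 ⇒ 0x40007 (P1/RW1/US1/PS0)
  lvl1: tbl 0x40, slot 15 ⇒ 0x44007 (P1/RW1/US1/PS0)
  lvl2: tbl 0x44, slot 1 ⇒ 0x45007 (P1/RW1/US1/PS0)
  lvl3: tbl 0x45, slot 25 ⇒ 0x48003 (P1/RW1/US0/PS0)
  → PROTECTION_VIOLATION  (4 entries read)

Access #1 PA: FAULT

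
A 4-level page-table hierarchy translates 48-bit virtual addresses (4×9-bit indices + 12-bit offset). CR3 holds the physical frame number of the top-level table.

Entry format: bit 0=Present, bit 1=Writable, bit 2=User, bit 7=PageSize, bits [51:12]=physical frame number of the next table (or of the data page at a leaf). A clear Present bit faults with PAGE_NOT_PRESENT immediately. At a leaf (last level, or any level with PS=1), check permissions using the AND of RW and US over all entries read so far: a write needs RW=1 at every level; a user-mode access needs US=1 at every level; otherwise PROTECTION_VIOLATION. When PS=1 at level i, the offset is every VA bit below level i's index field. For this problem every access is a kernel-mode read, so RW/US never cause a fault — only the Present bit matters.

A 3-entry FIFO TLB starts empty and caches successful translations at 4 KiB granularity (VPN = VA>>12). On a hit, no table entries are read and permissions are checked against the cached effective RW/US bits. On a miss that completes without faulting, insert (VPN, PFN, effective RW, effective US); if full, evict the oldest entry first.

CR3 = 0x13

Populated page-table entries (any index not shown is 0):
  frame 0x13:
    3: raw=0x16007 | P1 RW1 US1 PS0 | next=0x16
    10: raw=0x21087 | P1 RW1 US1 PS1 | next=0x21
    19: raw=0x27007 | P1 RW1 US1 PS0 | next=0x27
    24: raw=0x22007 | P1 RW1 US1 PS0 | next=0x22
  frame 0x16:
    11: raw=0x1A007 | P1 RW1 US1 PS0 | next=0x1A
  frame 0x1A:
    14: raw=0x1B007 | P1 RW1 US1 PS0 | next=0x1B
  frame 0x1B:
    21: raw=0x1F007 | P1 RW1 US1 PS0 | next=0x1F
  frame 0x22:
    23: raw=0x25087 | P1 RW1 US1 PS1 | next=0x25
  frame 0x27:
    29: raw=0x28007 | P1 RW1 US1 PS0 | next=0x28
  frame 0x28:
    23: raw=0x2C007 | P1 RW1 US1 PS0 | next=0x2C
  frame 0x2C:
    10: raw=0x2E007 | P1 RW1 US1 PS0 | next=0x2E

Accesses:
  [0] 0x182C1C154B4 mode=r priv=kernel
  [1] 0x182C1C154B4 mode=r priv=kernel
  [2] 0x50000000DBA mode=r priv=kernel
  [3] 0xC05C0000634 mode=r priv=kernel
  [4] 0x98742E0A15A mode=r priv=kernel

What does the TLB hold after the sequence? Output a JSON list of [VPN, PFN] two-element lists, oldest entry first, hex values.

Per-access translation:
#0 VA=0x182C1C154B4 (r,kernel):
  lvl0: tbl 0x13, slot 3 ⇒ 0x16007 (P1/RW1/US1/PS0)
  lvl1: tbl 0x16, slot 11 ⇒ 0x1A007 (P1/RW1/US1/PS0)
  lvl2: tbl 0x1A, slot 14 ⇒ 0x1B007 (P1/RW1/US1/PS0)
  lvl3: tbl 0x1B, slot 21 ⇒ 0x1F007 (P1/RW1/US1/PS0)
  ⇒ phys 0x1F4B4  [4 reads]
#1 VA=0x182C1C154B4 (r,kernel):
  TLB hit vpn=0x182C1C15 → PA=0x1F4B4
#2 VA=0x50000000DBA (r,kernel):
  lvl0: tbl 0x13, slot 10 ⇒ 0x21087 (P1/RW1/US1/PS1)
  ⇒ phys 0x21DBA (huge @L0)  [1 reads]
#3 VA=0xC05C0000634 (r,kernel):
  lvl0: tbl 0x13, slot 24 ⇒ 0x22007 (P1/RW1/US1/PS0)
  lvl1: tbl 0x22, slot 23 ⇒ 0x25087 (P1/RW1/US1/PS1)
  ⇒ phys 0x25634 (huge @L1)  [2 reads]
#4 VA=0x98742E0A15A (r,kernel):
  lvl0: tbl 0x13, slot 19 ⇒ 0x27007 (P1/RW1/US1/PS0)
  lvl1: tbl 0x27, slot 29 ⇒ 0x28007 (P1/RW1/US1/PS0)
  lvl2: tbl 0x28, slot 23 ⇒ 0x2C007 (P1/RW1/US1/PS0)
  lvl3: tbl 0x2C, slot 10 ⇒ 0x2E007 (P1/RW1/US1/PS0)
  ⇒ phys 0x2E15A  [4 reads]

TLB: [["0x50000000", "0x21"], ["0xC05C0000", "0x25"], ["0x98742E0A", "0x2E"]]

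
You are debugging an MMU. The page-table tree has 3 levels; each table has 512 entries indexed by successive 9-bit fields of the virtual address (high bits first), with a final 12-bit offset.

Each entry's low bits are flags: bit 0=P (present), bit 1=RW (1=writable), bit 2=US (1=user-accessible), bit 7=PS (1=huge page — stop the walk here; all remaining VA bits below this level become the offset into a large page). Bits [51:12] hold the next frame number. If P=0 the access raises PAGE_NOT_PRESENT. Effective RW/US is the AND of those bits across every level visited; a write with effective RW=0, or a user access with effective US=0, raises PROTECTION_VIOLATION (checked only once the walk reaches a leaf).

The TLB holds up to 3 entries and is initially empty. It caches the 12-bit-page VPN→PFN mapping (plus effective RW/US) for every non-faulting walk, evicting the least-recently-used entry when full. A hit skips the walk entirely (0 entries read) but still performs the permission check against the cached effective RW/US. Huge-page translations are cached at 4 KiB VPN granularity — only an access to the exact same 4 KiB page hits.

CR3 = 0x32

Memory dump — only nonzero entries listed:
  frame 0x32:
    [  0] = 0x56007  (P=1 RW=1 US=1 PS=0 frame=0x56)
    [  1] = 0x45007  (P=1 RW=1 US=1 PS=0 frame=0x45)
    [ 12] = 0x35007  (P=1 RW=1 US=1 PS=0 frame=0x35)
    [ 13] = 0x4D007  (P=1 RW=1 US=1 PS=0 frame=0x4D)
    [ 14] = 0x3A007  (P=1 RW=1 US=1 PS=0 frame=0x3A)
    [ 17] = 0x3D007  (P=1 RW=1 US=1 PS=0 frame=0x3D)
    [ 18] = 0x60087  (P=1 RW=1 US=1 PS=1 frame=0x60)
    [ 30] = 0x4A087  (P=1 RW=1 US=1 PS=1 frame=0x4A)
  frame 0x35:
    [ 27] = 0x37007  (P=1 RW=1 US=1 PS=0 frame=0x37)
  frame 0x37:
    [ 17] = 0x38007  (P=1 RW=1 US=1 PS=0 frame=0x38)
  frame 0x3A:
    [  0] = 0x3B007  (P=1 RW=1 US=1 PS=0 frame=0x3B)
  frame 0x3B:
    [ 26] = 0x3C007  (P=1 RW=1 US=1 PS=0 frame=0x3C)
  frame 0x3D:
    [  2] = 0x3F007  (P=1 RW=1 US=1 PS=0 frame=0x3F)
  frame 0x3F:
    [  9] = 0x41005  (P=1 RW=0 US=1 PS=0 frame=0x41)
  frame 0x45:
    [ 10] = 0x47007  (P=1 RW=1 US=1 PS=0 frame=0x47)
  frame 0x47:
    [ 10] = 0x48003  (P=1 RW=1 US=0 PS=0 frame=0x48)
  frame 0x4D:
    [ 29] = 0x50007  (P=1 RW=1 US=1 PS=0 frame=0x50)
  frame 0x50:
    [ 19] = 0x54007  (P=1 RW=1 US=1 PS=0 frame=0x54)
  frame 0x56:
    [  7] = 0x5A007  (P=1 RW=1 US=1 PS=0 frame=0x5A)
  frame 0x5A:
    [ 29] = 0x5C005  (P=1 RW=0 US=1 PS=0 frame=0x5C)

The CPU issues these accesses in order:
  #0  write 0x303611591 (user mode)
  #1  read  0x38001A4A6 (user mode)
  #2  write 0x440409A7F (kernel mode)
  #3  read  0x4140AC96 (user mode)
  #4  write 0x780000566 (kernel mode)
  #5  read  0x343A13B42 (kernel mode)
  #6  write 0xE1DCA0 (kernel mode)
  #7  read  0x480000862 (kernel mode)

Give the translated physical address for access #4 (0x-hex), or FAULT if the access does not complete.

Per-access translation:
#0 VA=0x303611591 (w,user):
  [0] read 0x32 idx=12: raw=0x35007 flags P=1 W=1 U=1 S=0
  [1] read 0x35 idx=27: raw=0x37007 flags P=1 W=1 U=1 S=0
  [2] read 0x37 idx=17: raw=0x38007 flags P=1 W=1 U=1 S=0
  ✓ 0x38591  — 3 lookups
#1 VA=0x38001A4A6 (r,user):
  [0] read 0x32 idx=14: raw=0x3A007 flags P=1 W=1 U=1 S=0
  [1] read 0x3A idx=0: raw=0x3B007 flags P=1 W=1 U=1 S=0
  [2] read 0x3B idx=26: raw=0x3C007 flags P=1 W=1 U=1 S=0
  ✓ 0x3C4A6  — 3 lookups
#2 VA=0x440409A7F (w,kernel):
  [0] read 0x32 idx=17: raw=0x3D007 flags P=1 W=1 U=1 S=0
  [1] read 0x3D idx=2: raw=0x3F007 flags P=1 W=1 U=1 S=0
  [2] read 0x3F idx=9: raw=0x41005 flags P=1 W=0 U=1 S=0
  ✗ PROTECTION_VIOLATION  [3 reads]
#3 VA=0x4140AC96 (r,user):
  [0] read 0x32 idx=1: raw=0x45007 flags P=1 W=1 U=1 S=0
  [1] read 0x45 idx=10: raw=0x47007 flags P=1 W=1 U=1 S=0
  [2] read 0x47 idx=10: raw=0x48003 flags P=1 W=1 U=0 S=0
  ✗ PROTECTION_VIOLATION  [3 reads]
#4 VA=0x780000566 (w,kernel):
  [0] read 0x32 idx=30: raw=0x4A087 flags P=1 W=1 U=1 S=1
  ✓ 0x4A566 (huge @L0)  — 1 lookups
#5 VA=0x343A13B42 (r,kernel):
  [0] read 0x32 idx=13: raw=0x4D007 flags P=1 W=1 U=1 S=0
  [1] read 0x4D idx=29: raw=0x50007 flags P=1 W=1 U=1 S=0
  [2] read 0x50 idx=19: raw=0x54007 flags P=1 W=1 U=1 S=0
  ✓ 0x54B42  — 3 lookups
#6 VA=0xE1DCA0 (w,kernel):
  [0] read 0x32 idx=0: raw=0x56007 flags P=1 W=1 U=1 S=0
  [1] read 0x56 idx=7: raw=0x5A007 flags P=1 W=1 U=1 S=0
  [2] read 0x5A idx=29: raw=0x5C005 flags P=1 W=0 U=1 S=0
  ✗ PROTECTION_VIOLATION  [3 reads]
#7 VA=0x480000862 (r,kernel):
  [0] read 0x32 idx=18: raw=0x60087 flags P=1 W=1 U=1 S=1
  ✓ 0x60862 (huge @L0)  — 1 lookups

Access #4 PA: 0x4A566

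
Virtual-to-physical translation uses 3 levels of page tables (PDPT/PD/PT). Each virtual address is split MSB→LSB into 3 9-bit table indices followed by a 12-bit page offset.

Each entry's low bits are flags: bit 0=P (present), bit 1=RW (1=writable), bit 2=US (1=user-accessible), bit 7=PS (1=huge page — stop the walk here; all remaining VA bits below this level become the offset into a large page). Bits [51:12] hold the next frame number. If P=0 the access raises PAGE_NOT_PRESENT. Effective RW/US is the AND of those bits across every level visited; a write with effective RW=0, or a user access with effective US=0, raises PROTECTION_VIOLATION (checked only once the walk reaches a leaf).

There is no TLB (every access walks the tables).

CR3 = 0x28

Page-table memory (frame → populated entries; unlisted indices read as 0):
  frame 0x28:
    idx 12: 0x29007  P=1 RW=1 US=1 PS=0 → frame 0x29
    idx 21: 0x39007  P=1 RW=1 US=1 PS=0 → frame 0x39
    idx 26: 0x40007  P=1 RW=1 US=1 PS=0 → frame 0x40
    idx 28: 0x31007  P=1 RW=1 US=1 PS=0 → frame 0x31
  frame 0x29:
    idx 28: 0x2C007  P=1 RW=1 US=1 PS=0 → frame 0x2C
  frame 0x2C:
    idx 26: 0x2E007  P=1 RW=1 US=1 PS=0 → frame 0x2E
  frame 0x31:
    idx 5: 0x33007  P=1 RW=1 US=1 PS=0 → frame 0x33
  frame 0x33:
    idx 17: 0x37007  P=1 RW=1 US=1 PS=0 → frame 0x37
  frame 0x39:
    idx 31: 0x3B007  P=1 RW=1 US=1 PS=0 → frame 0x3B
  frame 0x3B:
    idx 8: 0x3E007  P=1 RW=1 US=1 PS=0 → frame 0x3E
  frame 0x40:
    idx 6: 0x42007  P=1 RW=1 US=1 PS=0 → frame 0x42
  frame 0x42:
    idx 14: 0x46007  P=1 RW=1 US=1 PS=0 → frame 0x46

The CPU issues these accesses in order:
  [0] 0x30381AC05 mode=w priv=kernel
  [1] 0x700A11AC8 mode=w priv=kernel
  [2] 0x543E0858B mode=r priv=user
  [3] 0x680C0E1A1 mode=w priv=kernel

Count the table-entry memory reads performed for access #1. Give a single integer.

Trace:
#0 VA=0x30381AC05 (w,kernel):
  L0: frame=0x28 idx=12 entry=0x29007 [P=1 RW=1 US=1 PS=0]
  L1: frame=0x29 idx=28 entry=0x2C007 [P=1 RW=1 US=1 PS=0]
  L2: frame=0x2C idx=26 entry=0x2E007 [P=1 RW=1 US=1 PS=0]
  ✓ 0x2EC05  — 3 lookups
#1 VA=0x700A11AC8 (w,kernel):
  L0: frame=0x28 idx=28 entry=0x31007 [P=1 RW=1 US=1 PS=0]
  L1: frame=0x31 idx=5 entry=0x33007 [P=1 RW=1 US=1 PS=0]
  L2: frame=0x33 idx=17 entry=0x37007 [P=1 RW=1 US=1 PS=0]
  ✓ 0x37AC8  — 3 lookups
#2 VA=0x543E0858B (r,user):
  L0: frame=0x28 idx=21 entry=0x39007 [P=1 RW=1 US=1 PS=0]
  L1: frame=0x39 idx=31 entry=0x3B007 [P=1 RW=1 US=1 PS=0]
  L2: frame=0x3B idx=8 entry=0x3E007 [P=1 RW=1 US=1 PS=0]
  ✓ 0x3E58B  — 3 lookups
#3 VA=0x680C0E1A1 (w,kernel):
  L0: frame=0x28 idx=26 entry=0x40007 [P=1 RW=1 US=1 PS=0]
  L1: frame=0x40 idx=6 entry=0x42007 [P=1 RW=1 US=1 PS=0]
  L2: frame=0x42 idx=14 entry=0x46007 [P=1 RW=1 US=1 PS=0]
  ✓ 0x461A1  — 3 lookups

Entries read for #1: 3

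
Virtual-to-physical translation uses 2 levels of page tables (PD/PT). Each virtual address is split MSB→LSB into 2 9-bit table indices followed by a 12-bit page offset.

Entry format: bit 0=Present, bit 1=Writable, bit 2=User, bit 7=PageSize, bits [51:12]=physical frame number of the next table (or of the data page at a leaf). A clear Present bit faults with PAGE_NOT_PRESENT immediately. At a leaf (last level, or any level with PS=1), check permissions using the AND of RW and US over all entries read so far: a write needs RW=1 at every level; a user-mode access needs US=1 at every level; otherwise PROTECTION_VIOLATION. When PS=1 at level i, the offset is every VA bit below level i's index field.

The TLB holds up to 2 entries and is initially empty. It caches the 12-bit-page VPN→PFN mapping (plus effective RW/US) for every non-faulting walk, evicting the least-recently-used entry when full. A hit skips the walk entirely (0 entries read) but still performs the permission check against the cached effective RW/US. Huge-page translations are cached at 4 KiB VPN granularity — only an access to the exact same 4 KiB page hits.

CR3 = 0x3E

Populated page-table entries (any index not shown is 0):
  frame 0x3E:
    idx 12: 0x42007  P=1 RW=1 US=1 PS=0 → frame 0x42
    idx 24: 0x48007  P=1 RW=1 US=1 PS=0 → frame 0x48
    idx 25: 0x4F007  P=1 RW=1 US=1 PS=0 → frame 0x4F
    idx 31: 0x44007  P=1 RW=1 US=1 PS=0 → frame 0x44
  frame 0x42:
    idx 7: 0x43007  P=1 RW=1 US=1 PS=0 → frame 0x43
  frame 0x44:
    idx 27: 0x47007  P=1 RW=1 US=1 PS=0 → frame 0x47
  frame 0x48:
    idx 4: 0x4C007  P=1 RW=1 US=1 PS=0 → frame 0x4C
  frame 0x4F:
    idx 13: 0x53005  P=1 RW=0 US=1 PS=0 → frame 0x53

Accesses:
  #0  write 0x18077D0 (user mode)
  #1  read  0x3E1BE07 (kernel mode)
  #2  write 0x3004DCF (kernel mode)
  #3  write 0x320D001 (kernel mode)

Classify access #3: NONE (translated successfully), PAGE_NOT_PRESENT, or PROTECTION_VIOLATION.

Walk each access:
#0 VA=0x18077D0 (w,user):
  [0] read 0x3E idx=12: raw=0x42007 flags P=1 W=1 U=1 S=0
  [1] read 0x42 idx=7: raw=0x43007 flags P=1 W=1 U=1 S=0
  ⇒ phys 0x437D0  [2 reads]
#1 VA=0x3E1BE07 (r,kernel):
  [0] read 0x3E idx=31: raw=0x44007 flags P=1 W=1 U=1 S=0
  [1] read 0x44 idx=27: raw=0x47007 flags P=1 W=1 U=1 S=0
  ⇒ phys 0x47E07  [2 reads]
#2 VA=0x3004DCF (w,kernel):
  [0] read 0x3E idx=24: raw=0x48007 flags P=1 W=1 U=1 S=0
  [1] read 0x48 idx=4: raw=0x4C007 flags P=1 W=1 U=1 S=0
  ⇒ phys 0x4CDCF  [2 reads]
#3 VA=0x320D001 (w,kernel):
  [0] read 0x3E idx=25: raw=0x4F007 flags P=1 W=1 U=1 S=0
  [1] read 0x4F idx=13: raw=0x53005 flags P=1 W=0 U=1 S=0
  ✗ PROTECTION_VIOLATION  [2 reads]

Access #3 fault: PROTECTION_VIOLATION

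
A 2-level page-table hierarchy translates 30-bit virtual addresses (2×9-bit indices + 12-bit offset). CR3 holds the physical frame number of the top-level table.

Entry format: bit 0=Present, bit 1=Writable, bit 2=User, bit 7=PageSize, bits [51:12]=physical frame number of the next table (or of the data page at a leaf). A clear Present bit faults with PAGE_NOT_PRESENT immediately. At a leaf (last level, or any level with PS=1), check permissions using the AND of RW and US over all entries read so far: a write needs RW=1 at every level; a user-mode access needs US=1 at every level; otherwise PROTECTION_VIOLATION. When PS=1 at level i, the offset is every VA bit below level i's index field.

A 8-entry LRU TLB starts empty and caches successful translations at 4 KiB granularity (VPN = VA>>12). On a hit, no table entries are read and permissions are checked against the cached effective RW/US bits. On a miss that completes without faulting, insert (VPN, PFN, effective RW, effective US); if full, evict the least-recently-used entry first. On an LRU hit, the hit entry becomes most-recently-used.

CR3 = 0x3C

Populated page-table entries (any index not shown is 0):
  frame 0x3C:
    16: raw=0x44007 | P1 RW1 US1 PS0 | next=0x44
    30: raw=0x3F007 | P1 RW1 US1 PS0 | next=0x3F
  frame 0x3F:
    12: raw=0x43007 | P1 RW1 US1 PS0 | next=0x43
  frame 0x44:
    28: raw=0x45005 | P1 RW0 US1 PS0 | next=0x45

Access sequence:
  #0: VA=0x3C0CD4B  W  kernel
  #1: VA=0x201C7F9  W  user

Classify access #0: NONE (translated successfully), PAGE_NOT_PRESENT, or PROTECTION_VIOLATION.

Trace:
#0 VA=0x3C0CD4B (w,kernel):
  lvl0: tbl 0x3C, slot 30 ⇒ 0x3F007 (P1/RW1/US1/PS0)
  lvl1: tbl 0x3F, slot 12 ⇒ 0x43007 (P1/RW1/US1/PS0)
  ⇒ phys 0x43D4B  [2 reads]
#1 VA=0x201C7F9 (w,user):
  lvl0: tbl 0x3C, slot 16 ⇒ 0x44007 (P1/RW1/US1/PS0)
  lvl1: tbl 0x44, slot 28 ⇒ 0x45005 (P1/RW0/US1/PS0)
  ⇒ fault: PROTECTION_VIOLATION  — 2 lookups

Access #0 fault: NONE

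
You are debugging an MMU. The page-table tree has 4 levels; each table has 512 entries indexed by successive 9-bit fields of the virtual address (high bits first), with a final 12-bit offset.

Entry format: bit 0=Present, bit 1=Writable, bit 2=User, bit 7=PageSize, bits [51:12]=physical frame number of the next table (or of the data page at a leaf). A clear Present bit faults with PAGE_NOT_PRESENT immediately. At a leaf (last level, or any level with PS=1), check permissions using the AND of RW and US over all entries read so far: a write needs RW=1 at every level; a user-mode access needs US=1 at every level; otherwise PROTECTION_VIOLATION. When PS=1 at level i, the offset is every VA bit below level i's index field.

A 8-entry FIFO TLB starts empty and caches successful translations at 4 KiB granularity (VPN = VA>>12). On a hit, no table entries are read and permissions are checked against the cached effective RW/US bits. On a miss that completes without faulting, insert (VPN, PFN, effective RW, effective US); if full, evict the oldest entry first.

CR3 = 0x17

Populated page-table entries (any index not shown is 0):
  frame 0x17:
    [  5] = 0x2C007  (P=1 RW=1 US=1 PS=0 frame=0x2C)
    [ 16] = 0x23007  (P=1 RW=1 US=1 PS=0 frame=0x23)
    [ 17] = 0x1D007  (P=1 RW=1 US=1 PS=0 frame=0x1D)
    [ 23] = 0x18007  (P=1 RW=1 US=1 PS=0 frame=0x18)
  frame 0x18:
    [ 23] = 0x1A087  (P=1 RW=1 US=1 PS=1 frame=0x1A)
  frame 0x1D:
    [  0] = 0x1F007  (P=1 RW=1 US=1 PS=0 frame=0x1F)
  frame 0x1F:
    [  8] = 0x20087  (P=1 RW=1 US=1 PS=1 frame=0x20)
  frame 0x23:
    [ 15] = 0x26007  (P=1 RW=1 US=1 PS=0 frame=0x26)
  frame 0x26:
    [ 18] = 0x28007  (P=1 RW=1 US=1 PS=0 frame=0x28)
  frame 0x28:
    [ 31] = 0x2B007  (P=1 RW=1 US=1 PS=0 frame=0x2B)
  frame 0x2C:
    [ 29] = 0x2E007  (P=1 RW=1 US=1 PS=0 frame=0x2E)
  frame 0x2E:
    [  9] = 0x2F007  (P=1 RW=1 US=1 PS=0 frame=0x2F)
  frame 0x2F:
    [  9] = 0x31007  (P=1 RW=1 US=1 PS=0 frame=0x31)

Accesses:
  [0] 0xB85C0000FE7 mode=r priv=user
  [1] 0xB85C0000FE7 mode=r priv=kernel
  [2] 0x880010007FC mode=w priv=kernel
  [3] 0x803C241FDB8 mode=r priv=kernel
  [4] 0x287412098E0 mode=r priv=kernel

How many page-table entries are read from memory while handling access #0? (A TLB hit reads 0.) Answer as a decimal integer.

Per-access translation:
#0 VA=0xB85C0000FE7 (r,user):
  lvl0: tbl 0x17, slot 23 ⇒ 0x18007 (P1/RW1/US1/PS0)
  lvl1: tbl 0x18, slot 23 ⇒ 0x1A087 (P1/RW1/US1/PS1)
  ✓ 0x1AFE7 (huge @L1)  — 2 lookups
#1 VA=0xB85C0000FE7 (r,kernel):
  TLB hit vpn=0xB85C0000 → PA=0x1AFE7
#2 VA=0x880010007FC (w,kernel):
  lvl0: tbl 0x17, slot 17 ⇒ 0x1D007 (P1/RW1/US1/PS0)
  lvl1: tbl 0x1D, slot 0 ⇒ 0x1F007 (P1/RW1/US1/PS0)
  lvl2: tbl 0x1F, slot 8 ⇒ 0x20087 (P1/RW1/US1/PS1)
  ✓ 0x207FC (huge @L2)  — 3 lookups
#3 VA=0x803C241FDB8 (r,kernel):
  lvl0: tbl 0x17, slot 16 ⇒ 0x23007 (P1/RW1/US1/PS0)
  lvl1: tbl 0x23, slot 15 ⇒ 0x26007 (P1/RW1/US1/PS0)
  lvl2: tbl 0x26, slot 18 ⇒ 0x28007 (P1/RW1/US1/PS0)
  lvl3: tbl 0x28, slot 31 ⇒ 0x2B007 (P1/RW1/US1/PS0)
  ✓ 0x2BDB8  — 4 lookups
#4 VA=0x287412098E0 (r,kernel):
  lvl0: tbl 0x17, slot 5 ⇒ 0x2C007 (P1/RW1/US1/PS0)
  lvl1: tbl 0x2C, slot 29 ⇒ 0x2E007 (P1/RW1/US1/PS0)
  lvl2: tbl 0x2E, slot 9 ⇒ 0x2F007 (P1/RW1/US1/PS0)
  lvl3: tbl 0x2F, slot 9 ⇒ 0x31007 (P1/RW1/US1/PS0)
  ✓ 0x318E0  — 4 lookups

Entries read for #0: 2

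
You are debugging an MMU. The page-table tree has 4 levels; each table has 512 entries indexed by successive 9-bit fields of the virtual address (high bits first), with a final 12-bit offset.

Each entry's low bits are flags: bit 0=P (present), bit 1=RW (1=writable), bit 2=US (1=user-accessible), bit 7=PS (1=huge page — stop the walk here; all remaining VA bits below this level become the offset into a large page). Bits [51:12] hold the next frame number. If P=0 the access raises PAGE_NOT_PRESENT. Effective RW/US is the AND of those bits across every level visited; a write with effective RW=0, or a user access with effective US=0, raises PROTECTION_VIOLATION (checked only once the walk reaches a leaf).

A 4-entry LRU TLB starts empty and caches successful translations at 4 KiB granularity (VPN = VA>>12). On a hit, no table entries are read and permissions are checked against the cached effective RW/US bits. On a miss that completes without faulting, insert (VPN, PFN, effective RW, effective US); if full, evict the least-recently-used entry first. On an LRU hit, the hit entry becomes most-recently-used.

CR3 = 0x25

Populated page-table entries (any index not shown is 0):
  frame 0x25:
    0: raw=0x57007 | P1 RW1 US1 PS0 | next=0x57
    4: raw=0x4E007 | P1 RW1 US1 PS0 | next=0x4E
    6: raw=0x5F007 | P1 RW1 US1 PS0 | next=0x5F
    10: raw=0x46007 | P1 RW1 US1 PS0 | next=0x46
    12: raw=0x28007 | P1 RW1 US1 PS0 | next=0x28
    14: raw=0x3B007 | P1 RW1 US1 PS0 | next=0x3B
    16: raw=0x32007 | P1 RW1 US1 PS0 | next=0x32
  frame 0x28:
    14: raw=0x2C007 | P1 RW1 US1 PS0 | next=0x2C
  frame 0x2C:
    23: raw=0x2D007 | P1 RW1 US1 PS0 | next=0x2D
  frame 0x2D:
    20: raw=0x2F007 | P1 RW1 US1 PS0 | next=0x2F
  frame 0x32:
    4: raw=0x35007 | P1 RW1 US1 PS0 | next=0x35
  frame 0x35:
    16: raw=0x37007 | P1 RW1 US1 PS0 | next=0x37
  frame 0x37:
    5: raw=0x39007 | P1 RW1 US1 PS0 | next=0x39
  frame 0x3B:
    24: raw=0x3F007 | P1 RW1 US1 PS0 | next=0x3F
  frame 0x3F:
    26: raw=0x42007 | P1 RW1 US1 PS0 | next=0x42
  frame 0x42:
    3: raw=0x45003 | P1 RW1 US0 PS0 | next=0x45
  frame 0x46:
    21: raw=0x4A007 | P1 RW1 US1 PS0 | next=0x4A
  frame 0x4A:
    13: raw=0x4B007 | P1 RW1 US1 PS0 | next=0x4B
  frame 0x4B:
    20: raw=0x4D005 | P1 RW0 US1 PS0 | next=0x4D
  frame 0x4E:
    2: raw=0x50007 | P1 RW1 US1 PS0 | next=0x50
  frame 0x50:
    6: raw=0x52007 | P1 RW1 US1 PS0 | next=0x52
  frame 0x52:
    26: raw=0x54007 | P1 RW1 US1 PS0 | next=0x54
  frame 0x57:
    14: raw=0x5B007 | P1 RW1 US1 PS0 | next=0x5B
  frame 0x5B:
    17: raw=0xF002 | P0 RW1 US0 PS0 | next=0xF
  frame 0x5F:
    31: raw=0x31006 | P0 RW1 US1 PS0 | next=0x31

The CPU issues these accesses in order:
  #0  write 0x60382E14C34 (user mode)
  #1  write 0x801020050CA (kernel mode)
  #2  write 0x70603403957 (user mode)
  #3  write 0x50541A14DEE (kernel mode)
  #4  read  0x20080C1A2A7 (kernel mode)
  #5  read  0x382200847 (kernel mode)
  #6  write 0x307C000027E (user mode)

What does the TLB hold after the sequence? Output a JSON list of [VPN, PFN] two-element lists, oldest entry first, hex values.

Per-access translation:
#0 VA=0x60382E14C34 (w,user):
  lvl0: tbl 0x25, slot 12 ⇒ 0x28007 (P1/RW1/US1/PS0)
  lvl1: tbl 0x28, slot 14 ⇒ 0x2C007 (P1/RW1/US1/PS0)
  lvl2: tbl 0x2C, slot 23 ⇒ 0x2D007 (P1/RW1/US1/PS0)
  lvl3: tbl 0x2D, slot 20 ⇒ 0x2F007 (P1/RW1/US1/PS0)
  ⇒ phys 0x2FC34  [4 reads]
#1 VA=0x801020050CA (w,kernel):
  lvl0: tbl 0x25, slot 16 ⇒ 0x32007 (P1/RW1/US1/PS0)
  lvl1: tbl 0x32, slot 4 ⇒ 0x35007 (P1/RW1/US1/PS0)
  lvl2: tbl 0x35, slot 16 ⇒ 0x37007 (P1/RW1/US1/PS0)
  lvl3: tbl 0x37, slot 5 ⇒ 0x39007 (P1/RW1/US1/PS0)
  ⇒ phys 0x390CA  [4 reads]
#2 VA=0x70603403957 (w,user):
  lvl0: tbl 0x25, slot 14 ⇒ 0x3B007 (P1/RW1/US1/PS0)
  lvl1: tbl 0x3B, slot 24 ⇒ 0x3F007 (P1/RW1/US1/PS0)
  lvl2: tbl 0x3F, slot 26 ⇒ 0x42007 (P1/RW1/US1/PS0)
  lvl3: tbl 0x42, slot 3 ⇒ 0x45003 (P1/RW1/US0/PS0)
  ⇒ fault: PROTECTION_VIOLATION  — 4 lookups
#3 VA=0x50541A14DEE (w,kernel):
  lvl0: tbl 0x25, slot 10 ⇒ 0x46007 (P1/RW1/US1/PS0)
  lvl1: tbl 0x46, slot 21 ⇒ 0x4A007 (P1/RW1/US1/PS0)
  lvl2: tbl 0x4A, slot 13 ⇒ 0x4B007 (P1/RW1/US1/PS0)
  lvl3: tbl 0x4B, slot 20 ⇒ 0x4D005 (P1/RW0/US1/PS0)
  ⇒ fault: PROTECTION_VIOLATION  — 4 lookups
#4 VA=0x20080C1A2A7 (r,kernel):
  lvl0: tbl 0x25, slot 4 ⇒ 0x4E007 (P1/RW1/US1/PS0)
  lvl1: tbl 0x4E, slot 2 ⇒ 0x50007 (P1/RW1/US1/PS0)
  lvl2: tbl 0x50, slot 6 ⇒ 0x52007 (P1/RW1/US1/PS0)
  lvl3: tbl 0x52, slot 26 ⇒ 0x54007 (P1/RW1/US1/PS0)
  ⇒ phys 0x542A7  [4 reads]
#5 VA=0x382200847 (r,kernel):
  lvl0: tbl 0x25, slot 0 ⇒ 0x57007 (P1/RW1/US1/PS0)
  lvl1: tbl 0x57, slot 14 ⇒ 0x5B007 (P1/RW1/US1/PS0)
  lvl2: tbl 0x5B, slot 17 ⇒ 0xF002 (P0/RW1/US0/PS0)
  ⇒ fault: PAGE_NOT_PRESENT  — 3 lookups
#6 VA=0x307C000027E (w,user):
  lvl0: tbl 0x25, slot 6 ⇒ 0x5F007 (P1/RW1/US1/PS0)
  lvl1: tbl 0x5F, slot 31 ⇒ 0x31006 (P0/RW1/US1/PS0)
  ⇒ fault: PAGE_NOT_PRESENT  — 2 lookups

TLB: [["0x60382E14", "0x2F"], ["0x80102005", "0x39"], ["0x20080C1A", "0x54"]]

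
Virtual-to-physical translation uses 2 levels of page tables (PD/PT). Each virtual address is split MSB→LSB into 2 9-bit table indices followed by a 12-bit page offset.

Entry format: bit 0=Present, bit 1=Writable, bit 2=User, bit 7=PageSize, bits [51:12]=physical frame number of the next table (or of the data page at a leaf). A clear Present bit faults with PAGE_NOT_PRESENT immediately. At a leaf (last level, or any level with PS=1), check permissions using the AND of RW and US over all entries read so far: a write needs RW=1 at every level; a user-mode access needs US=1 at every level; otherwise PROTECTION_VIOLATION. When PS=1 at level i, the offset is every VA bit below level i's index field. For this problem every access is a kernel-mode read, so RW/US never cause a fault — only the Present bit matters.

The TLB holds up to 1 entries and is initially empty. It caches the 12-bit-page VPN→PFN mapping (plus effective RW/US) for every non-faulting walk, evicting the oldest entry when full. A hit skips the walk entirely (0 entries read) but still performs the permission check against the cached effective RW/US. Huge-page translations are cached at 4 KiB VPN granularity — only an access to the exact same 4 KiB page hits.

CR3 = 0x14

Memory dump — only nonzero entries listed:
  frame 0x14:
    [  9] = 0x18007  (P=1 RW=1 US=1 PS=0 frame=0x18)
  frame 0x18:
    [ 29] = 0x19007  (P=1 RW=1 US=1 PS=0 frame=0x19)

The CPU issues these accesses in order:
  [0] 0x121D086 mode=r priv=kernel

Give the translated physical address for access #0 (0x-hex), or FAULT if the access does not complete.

Walk each access:
#0 VA=0x121D086 (r,kernel):
  lvl0: tbl 0x14, slot 9 ⇒ 0x18007 (P1/RW1/US1/PS0)
  lvl1: tbl 0x18, slot 29 ⇒ 0x19007 (P1/RW1/US1/PS0)
  → PA=0x19086  (2 entries read)

Access #0 PA: 0x19086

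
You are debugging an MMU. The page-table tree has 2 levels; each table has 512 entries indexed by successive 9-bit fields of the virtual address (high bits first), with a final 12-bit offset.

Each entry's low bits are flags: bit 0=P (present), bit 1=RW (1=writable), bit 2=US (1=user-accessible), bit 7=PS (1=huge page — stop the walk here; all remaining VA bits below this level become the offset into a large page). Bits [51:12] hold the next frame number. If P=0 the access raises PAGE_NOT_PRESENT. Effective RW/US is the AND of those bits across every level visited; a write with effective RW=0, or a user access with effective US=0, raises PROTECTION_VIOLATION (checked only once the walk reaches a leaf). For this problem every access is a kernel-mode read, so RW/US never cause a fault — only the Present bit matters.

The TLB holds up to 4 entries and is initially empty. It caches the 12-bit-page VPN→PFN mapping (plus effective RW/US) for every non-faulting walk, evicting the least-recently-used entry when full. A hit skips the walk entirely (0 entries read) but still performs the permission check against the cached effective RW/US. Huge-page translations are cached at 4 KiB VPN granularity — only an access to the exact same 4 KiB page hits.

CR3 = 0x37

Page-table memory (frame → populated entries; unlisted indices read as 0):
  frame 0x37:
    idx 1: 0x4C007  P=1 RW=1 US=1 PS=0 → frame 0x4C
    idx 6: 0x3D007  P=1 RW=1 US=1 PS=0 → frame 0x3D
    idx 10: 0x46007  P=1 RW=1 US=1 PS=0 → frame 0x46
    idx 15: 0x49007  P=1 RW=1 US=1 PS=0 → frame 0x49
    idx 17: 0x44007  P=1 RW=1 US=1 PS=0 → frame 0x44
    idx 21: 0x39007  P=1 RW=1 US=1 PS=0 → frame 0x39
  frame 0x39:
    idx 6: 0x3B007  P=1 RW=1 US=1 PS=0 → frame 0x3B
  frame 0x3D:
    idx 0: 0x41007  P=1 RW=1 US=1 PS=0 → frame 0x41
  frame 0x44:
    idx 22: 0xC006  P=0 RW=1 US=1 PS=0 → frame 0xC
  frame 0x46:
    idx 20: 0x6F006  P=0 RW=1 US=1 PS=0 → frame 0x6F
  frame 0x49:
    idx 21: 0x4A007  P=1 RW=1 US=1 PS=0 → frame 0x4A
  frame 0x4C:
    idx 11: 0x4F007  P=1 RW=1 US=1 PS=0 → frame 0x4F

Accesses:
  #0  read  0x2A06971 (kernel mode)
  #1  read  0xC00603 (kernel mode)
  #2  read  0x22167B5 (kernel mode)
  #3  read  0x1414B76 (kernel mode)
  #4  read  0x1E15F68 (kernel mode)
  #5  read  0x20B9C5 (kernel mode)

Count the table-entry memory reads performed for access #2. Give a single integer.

Per-access translation:
#0 VA=0x2A06971 (r,kernel):
  lvl0: tbl 0x37, slot 21 ⇒ 0x39007 (P1/RW1/US1/PS0)
  lvl1: tbl 0x39, slot 6 ⇒ 0x3B007 (P1/RW1/US1/PS0)
  ✓ 0x3B971  — 2 lookups
#1 VA=0xC00603 (r,kernel):
  lvl0: tbl 0x37, slot 6 ⇒ 0x3D007 (P1/RW1/US1/PS0)
  lvl1: tbl 0x3D, slot 0 ⇒ 0x41007 (P1/RW1/US1/PS0)
  ✓ 0x41603  — 2 lookups
#2 VA=0x22167B5 (r,kernel):
  lvl0: tbl 0x37, slot 17 ⇒ 0x44007 (P1/RW1/US1/PS0)
  lvl1: tbl 0x44, slot 22 ⇒ 0xC006 (P0/RW1/US1/PS0)
  ✗ PAGE_NOT_PRESENT  [2 reads]
#3 VA=0x1414B76 (r,kernel):
  lvl0: tbl 0x37, slot 10 ⇒ 0x46007 (P1/RW1/US1/PS0)
  lvl1: tbl 0x46, slot 20 ⇒ 0x6F006 (P0/RW1/US1/PS0)
  ✗ PAGE_NOT_PRESENT  [2 reads]
#4 VA=0x1E15F68 (r,kernel):
  lvl0: tbl 0x37, slot 15 ⇒ 0x49007 (P1/RW1/US1/PS0)
  lvl1: tbl 0x49, slot 21 ⇒ 0x4A007 (P1/RW1/US1/PS0)
  ✓ 0x4AF68  — 2 lookups
#5 VA=0x20B9C5 (r,kernel):
  lvl0: tbl 0x37, slot 1 ⇒ 0x4C007 (P1/RW1/US1/PS0)
  lvl1: tbl 0x4C, slot 11 ⇒ 0x4F007 (P1/RW1/US1/PS0)
  ✓ 0x4F9C5  — 2 lookups

Entries read for #2: 2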